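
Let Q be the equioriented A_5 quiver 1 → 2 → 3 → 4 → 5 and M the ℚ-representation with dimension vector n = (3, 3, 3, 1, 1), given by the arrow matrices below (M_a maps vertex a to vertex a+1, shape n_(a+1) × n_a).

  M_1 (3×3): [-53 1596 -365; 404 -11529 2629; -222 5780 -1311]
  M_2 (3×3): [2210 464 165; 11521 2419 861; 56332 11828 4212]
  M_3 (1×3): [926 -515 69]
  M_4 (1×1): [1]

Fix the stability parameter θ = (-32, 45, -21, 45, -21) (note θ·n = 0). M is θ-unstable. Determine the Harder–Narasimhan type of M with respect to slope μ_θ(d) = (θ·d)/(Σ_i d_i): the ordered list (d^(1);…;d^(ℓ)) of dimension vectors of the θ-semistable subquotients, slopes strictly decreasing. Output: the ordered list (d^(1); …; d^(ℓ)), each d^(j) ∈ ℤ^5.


Interval decomposition of M: I[1,2], I[1,3], I[1,5], I[3,3].
HN type (ℓ=4): μ^(1)=45; μ^(2)=12; μ^(3)=-21; μ^(4)=-32

((0, 1, 0, 0, 0); (0, 2, 2, 1, 1); (0, 0, 1, 0, 0); (3, 0, 0, 0, 0))


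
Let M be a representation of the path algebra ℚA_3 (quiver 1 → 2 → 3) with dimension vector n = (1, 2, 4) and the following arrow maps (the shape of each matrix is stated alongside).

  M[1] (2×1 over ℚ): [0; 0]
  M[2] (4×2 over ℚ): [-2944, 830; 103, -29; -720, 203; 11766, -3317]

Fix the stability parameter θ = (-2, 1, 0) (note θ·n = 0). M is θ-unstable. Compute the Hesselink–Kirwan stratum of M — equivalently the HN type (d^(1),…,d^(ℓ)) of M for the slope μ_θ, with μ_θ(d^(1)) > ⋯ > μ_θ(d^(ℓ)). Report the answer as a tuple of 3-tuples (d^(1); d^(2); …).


Interval decomposition of M: I[1,1], I[2,3]^2, I[3,3]^2.
HN type (ℓ=3): μ^(1)=1/2; μ^(2)=0; μ^(3)=-2

((0, 2, 2); (0, 0, 2); (1, 0, 0))


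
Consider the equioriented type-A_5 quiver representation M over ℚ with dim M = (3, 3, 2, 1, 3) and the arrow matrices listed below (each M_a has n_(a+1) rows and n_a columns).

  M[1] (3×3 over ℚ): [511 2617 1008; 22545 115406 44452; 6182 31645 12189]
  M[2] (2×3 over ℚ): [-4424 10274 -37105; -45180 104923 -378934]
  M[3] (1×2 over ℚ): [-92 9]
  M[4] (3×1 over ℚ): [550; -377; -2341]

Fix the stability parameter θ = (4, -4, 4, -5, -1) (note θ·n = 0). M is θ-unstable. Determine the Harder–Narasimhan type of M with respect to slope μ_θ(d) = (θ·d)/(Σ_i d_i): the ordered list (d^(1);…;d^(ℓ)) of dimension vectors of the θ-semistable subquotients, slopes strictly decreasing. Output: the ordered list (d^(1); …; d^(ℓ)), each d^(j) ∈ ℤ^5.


Via rank(M_{q-1}∘⋯∘M_p): M ≅ I[1,2], I[1,3], I[1,5], I[5,5]^2.
μ_θ-semistable layers: μ^(1)=4; μ^(2)=0; μ^(3)=-2/5; μ^(4)=-1

((0, 0, 1, 0, 0); (2, 2, 0, 0, 0); (1, 1, 1, 1, 1); (0, 0, 0, 0, 2))


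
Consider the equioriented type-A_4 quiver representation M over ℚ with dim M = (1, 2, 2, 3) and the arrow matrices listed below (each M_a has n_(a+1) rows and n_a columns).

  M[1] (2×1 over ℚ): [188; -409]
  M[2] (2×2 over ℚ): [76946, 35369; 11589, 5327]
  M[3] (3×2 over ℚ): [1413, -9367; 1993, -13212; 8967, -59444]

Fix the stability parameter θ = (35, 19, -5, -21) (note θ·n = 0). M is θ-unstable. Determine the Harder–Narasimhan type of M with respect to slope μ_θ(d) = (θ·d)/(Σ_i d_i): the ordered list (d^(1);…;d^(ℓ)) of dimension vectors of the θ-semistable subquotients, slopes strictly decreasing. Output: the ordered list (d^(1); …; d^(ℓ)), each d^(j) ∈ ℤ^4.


Interval decomposition of M: I[1,4], I[2,4], I[4,4].
HN type (ℓ=3): μ^(1)=7; μ^(2)=-7/3; μ^(3)=-21

((1, 1, 1, 1); (0, 1, 1, 1); (0, 0, 0, 1))


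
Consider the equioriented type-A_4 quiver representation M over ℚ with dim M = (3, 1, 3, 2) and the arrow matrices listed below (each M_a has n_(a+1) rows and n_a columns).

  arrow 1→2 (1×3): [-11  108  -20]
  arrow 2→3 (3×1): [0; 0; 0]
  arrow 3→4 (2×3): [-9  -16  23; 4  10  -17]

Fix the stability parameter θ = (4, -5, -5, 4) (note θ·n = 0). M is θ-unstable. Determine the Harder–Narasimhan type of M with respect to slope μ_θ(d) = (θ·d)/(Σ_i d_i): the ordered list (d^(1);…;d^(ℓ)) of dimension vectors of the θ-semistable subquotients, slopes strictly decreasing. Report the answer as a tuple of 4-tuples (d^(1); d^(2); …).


Interval decomposition of M: I[1,1]^2, I[1,2], I[3,3], I[3,4]^2.
HN type (ℓ=3): μ^(1)=4; μ^(2)=-1/2; μ^(3)=-5

((2, 0, 0, 2); (1, 1, 0, 0); (0, 0, 3, 0))


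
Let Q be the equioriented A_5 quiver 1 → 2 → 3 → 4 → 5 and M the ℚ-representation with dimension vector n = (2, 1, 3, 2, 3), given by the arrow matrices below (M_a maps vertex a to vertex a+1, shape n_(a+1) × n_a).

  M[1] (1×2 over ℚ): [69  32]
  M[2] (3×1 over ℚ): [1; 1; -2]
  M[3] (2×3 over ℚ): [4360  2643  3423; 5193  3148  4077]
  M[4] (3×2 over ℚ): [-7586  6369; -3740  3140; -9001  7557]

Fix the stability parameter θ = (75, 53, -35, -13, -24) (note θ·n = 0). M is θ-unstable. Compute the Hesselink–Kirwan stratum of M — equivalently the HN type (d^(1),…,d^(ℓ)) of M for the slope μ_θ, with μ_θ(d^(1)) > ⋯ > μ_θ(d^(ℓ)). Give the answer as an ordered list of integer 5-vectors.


Barcode: M ≅ I[1,1], I[1,5], I[3,3], I[3,5], I[5,5]. HN layers by μ_θ (5 steps, strictly decreasing):
  μ^(1)=75; μ^(2)=56/5; μ^(3)=-37/2; μ^(4)=-24; μ^(5)=-35

((1, 0, 0, 0, 0); (1, 1, 1, 1, 1); (0, 0, 0, 1, 1); (0, 0, 0, 0, 1); (0, 0, 2, 0, 0))


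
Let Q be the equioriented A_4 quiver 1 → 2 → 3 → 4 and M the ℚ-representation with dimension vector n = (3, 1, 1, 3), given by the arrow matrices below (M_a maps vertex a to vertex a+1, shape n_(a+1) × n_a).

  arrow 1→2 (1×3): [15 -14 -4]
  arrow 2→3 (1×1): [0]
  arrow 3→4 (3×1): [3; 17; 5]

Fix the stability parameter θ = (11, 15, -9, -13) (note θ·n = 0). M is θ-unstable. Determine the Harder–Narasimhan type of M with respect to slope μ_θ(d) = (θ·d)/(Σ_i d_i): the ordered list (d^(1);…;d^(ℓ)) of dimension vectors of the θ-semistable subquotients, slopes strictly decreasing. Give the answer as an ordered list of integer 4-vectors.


Via rank(M_{q-1}∘⋯∘M_p): M ≅ I[1,1]^2, I[1,2], I[3,4], I[4,4]^2.
μ_θ-semistable layers: μ^(1)=15; μ^(2)=11; μ^(3)=-11; μ^(4)=-13

((0, 1, 0, 0); (3, 0, 0, 0); (0, 0, 1, 1); (0, 0, 0, 2))


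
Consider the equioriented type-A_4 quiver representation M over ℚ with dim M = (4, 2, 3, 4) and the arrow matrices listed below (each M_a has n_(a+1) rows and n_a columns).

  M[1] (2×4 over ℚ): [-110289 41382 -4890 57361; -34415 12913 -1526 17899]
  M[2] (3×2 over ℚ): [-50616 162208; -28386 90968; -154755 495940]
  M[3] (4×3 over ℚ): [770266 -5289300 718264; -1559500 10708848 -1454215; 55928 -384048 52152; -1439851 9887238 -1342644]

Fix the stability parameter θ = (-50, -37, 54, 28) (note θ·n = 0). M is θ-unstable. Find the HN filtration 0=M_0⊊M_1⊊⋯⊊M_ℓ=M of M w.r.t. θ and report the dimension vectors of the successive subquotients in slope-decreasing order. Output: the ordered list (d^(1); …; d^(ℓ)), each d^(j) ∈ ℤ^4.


Via rank(M_{q-1}∘⋯∘M_p): M ≅ I[1,1]^2, I[1,2], I[1,4], I[3,3], I[3,4], I[4,4]^2.
μ_θ-semistable layers: μ^(1)=54; μ^(2)=41; μ^(3)=28; μ^(4)=-37; μ^(5)=-50

((0, 0, 1, 0); (0, 0, 2, 2); (0, 0, 0, 2); (0, 2, 0, 0); (4, 0, 0, 0))


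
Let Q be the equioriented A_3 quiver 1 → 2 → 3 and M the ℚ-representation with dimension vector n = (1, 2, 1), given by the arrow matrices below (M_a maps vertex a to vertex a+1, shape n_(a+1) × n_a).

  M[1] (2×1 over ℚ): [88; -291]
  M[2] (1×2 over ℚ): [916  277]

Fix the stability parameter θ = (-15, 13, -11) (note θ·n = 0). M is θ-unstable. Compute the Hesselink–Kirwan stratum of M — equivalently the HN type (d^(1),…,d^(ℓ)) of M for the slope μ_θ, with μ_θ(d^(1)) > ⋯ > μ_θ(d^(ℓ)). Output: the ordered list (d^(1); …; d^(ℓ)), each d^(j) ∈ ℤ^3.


Via rank(M_{q-1}∘⋯∘M_p): M ≅ I[1,3], I[2,2].
μ_θ-semistable layers: μ^(1)=13; μ^(2)=1; μ^(3)=-15

((0, 1, 0); (0, 1, 1); (1, 0, 0))


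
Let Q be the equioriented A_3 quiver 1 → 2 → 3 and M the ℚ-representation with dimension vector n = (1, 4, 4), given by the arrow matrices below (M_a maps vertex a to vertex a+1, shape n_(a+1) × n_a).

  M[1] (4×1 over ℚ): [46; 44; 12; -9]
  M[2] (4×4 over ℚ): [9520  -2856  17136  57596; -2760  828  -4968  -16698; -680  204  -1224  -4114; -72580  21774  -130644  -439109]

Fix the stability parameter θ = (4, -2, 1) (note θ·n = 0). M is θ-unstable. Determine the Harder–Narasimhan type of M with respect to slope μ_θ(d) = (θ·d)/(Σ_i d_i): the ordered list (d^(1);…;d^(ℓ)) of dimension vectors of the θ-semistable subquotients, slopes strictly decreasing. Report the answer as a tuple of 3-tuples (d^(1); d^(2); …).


Via rank(M_{q-1}∘⋯∘M_p): M ≅ I[1,3], I[2,2]^3, I[3,3]^3.
μ_θ-semistable layers: μ^(1)=1; μ^(2)=-2

((1, 1, 4); (0, 3, 0))


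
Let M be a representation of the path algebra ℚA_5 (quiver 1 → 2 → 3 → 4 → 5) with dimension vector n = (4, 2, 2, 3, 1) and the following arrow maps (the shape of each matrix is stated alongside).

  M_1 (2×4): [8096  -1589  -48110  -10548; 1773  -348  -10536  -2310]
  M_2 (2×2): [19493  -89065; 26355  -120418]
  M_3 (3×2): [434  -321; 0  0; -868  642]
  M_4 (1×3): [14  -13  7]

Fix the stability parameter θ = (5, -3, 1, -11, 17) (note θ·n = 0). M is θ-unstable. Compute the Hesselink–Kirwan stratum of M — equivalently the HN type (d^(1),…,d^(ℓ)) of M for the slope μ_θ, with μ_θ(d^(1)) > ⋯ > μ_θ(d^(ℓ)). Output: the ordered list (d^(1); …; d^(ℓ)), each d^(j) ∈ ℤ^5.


Via rank(M_{q-1}∘⋯∘M_p): M ≅ I[1,1]^2, I[1,3], I[1,4], I[4,4], I[4,5].
μ_θ-semistable layers: μ^(1)=17; μ^(2)=5; μ^(3)=1; μ^(4)=-2; μ^(5)=-11

((0, 0, 0, 0, 1); (2, 0, 0, 0, 0); (1, 1, 1, 0, 0); (1, 1, 1, 1, 0); (0, 0, 0, 2, 0))


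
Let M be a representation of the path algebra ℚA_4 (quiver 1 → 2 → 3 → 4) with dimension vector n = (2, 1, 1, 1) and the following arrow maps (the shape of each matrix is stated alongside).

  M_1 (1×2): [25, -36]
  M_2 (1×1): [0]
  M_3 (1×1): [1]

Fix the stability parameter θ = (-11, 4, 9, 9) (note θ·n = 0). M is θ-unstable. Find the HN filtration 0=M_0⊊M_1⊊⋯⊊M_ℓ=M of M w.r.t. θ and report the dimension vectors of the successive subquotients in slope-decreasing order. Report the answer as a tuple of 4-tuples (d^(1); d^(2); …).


Interval decomposition of M: I[1,1], I[1,2], I[3,4].
HN type (ℓ=3): μ^(1)=9; μ^(2)=4; μ^(3)=-11

((0, 0, 1, 1); (0, 1, 0, 0); (2, 0, 0, 0))


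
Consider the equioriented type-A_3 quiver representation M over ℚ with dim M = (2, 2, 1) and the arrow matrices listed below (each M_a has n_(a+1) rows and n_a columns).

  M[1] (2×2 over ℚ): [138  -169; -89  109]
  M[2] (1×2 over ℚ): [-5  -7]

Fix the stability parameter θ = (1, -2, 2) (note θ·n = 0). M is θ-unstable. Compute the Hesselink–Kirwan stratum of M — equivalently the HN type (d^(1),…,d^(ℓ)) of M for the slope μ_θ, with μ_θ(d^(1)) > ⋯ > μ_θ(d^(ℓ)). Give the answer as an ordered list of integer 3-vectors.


Via rank(M_{q-1}∘⋯∘M_p): M ≅ I[1,2], I[1,3].
μ_θ-semistable layers: μ^(1)=2; μ^(2)=-1/2

((0, 0, 1); (2, 2, 0))


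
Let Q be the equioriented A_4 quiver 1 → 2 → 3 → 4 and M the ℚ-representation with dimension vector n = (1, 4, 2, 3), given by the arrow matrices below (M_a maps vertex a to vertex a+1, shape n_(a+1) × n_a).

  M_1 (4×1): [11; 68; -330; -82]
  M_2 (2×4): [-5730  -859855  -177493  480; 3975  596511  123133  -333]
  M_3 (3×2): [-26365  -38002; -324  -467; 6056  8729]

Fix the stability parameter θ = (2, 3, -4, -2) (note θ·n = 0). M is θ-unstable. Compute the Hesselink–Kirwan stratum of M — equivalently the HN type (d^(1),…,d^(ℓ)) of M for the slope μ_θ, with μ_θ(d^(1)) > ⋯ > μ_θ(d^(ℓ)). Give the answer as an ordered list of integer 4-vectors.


Via rank(M_{q-1}∘⋯∘M_p): M ≅ I[1,4], I[2,2]^2, I[2,4], I[4,4].
μ_θ-semistable layers: μ^(1)=3; μ^(2)=-1/4; μ^(3)=-1; μ^(4)=-2

((0, 2, 0, 0); (1, 1, 1, 1); (0, 1, 1, 1); (0, 0, 0, 1))


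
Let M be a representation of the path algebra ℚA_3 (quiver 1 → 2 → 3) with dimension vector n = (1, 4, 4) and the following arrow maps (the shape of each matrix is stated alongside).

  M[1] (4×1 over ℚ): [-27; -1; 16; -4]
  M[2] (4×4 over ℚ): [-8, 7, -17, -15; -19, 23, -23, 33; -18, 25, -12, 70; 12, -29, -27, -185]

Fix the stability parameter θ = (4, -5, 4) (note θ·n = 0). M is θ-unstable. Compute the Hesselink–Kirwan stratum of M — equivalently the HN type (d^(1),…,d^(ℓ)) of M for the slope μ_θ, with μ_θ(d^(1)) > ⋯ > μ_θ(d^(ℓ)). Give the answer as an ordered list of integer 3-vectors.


Interval decomposition of M: I[1,3], I[2,2], I[2,3]^2, I[3,3].
HN type (ℓ=3): μ^(1)=4; μ^(2)=-1/2; μ^(3)=-5

((0, 0, 4); (1, 1, 0); (0, 3, 0))


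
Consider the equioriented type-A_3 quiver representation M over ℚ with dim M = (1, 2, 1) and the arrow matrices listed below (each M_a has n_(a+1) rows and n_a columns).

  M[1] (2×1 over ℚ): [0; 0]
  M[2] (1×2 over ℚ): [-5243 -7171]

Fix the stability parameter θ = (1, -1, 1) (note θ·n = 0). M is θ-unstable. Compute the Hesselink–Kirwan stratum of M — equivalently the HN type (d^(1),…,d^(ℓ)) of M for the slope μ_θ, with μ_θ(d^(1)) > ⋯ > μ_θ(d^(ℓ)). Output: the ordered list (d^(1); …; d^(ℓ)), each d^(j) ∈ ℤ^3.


Interval decomposition of M: I[1,1], I[2,2], I[2,3].
HN type (ℓ=2): μ^(1)=1; μ^(2)=-1

((1, 0, 1); (0, 2, 0))


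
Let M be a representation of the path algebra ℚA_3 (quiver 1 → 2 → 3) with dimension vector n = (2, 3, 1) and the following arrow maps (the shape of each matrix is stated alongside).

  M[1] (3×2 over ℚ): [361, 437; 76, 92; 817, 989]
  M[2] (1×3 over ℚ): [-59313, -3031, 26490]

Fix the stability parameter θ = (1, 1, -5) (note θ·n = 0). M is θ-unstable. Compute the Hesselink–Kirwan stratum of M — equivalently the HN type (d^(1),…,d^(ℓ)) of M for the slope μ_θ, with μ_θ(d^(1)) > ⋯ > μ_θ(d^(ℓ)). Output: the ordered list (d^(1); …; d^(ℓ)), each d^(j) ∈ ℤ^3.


Interval decomposition of M: I[1,1], I[1,3], I[2,2]^2.
HN type (ℓ=2): μ^(1)=1; μ^(2)=-1

((1, 2, 0); (1, 1, 1))


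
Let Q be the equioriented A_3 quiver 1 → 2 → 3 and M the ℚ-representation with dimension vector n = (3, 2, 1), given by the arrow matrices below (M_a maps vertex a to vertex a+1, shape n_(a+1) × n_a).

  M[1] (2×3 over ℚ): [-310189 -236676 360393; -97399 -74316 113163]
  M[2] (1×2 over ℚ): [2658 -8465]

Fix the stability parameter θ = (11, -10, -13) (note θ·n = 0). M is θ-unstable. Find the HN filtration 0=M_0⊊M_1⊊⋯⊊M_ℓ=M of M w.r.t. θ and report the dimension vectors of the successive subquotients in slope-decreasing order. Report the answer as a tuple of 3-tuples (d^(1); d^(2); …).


Barcode: M ≅ I[1,1]^2, I[1,3], I[2,2]. HN layers by μ_θ (3 steps, strictly decreasing):
  μ^(1)=11; μ^(2)=-4; μ^(3)=-10

((2, 0, 0); (1, 1, 1); (0, 1, 0))


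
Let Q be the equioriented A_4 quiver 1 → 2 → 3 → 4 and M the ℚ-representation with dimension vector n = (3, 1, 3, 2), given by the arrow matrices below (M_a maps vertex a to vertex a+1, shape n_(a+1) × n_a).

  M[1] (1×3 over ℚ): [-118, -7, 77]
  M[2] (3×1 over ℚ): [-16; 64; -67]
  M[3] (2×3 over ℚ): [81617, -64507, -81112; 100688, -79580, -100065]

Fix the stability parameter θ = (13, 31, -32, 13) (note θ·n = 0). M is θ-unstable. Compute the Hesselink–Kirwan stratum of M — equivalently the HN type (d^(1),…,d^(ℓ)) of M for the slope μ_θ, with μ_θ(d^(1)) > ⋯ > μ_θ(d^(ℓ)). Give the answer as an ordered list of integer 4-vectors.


Interval decomposition of M: I[1,1]^2, I[1,4], I[3,3], I[3,4].
HN type (ℓ=3): μ^(1)=13; μ^(2)=4; μ^(3)=-32

((2, 0, 0, 2); (1, 1, 1, 0); (0, 0, 2, 0))


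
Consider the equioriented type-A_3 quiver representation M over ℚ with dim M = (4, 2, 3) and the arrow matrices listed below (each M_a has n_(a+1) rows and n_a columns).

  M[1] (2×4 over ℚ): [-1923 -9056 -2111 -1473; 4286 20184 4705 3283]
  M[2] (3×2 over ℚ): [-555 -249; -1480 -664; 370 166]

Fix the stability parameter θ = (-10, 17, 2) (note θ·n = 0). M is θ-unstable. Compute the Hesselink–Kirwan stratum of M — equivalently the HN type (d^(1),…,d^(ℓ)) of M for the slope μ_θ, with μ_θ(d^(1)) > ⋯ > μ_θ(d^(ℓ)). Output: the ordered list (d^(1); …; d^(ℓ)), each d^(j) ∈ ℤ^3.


Via rank(M_{q-1}∘⋯∘M_p): M ≅ I[1,1]^2, I[1,2], I[1,3], I[3,3]^2.
μ_θ-semistable layers: μ^(1)=17; μ^(2)=19/2; μ^(3)=2; μ^(4)=-10

((0, 1, 0); (0, 1, 1); (0, 0, 2); (4, 0, 0))


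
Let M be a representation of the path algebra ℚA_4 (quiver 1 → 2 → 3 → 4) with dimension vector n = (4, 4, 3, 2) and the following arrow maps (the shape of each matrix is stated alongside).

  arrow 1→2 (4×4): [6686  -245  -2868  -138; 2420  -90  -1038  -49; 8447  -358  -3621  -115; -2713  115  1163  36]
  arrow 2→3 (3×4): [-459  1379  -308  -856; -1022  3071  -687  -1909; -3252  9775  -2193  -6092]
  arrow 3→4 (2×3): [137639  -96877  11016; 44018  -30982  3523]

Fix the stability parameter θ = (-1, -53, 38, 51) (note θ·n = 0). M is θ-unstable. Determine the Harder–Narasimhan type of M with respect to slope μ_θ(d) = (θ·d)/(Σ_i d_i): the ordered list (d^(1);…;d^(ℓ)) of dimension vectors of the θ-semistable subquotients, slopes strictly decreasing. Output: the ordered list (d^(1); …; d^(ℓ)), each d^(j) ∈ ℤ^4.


Barcode: M ≅ I[1,2], I[1,3], I[1,4]^2. HN layers by μ_θ (3 steps, strictly decreasing):
  μ^(1)=51; μ^(2)=38; μ^(3)=-27

((0, 0, 0, 2); (0, 0, 3, 0); (4, 4, 0, 0))


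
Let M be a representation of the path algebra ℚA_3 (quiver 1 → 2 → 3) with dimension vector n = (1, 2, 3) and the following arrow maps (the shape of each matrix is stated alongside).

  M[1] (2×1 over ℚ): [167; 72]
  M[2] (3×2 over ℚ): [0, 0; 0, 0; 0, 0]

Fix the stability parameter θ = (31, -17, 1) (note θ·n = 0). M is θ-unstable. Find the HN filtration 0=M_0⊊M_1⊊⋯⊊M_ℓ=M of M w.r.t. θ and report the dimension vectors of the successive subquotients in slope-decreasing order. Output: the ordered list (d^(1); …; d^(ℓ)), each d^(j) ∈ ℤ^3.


Via rank(M_{q-1}∘⋯∘M_p): M ≅ I[1,2], I[2,2], I[3,3]^3.
μ_θ-semistable layers: μ^(1)=7; μ^(2)=1; μ^(3)=-17

((1, 1, 0); (0, 0, 3); (0, 1, 0))


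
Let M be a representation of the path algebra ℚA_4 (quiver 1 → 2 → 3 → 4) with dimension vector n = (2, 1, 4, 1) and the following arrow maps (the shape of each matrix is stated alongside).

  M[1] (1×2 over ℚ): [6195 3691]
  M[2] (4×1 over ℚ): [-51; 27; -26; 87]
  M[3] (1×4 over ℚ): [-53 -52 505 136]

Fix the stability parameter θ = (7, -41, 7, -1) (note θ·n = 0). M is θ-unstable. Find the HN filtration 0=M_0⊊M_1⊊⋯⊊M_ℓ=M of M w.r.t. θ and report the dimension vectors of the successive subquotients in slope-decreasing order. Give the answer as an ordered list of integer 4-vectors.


Barcode: M ≅ I[1,1], I[1,4], I[3,3]^3. HN layers by μ_θ (3 steps, strictly decreasing):
  μ^(1)=7; μ^(2)=3; μ^(3)=-17

((1, 0, 3, 0); (0, 0, 1, 1); (1, 1, 0, 0))


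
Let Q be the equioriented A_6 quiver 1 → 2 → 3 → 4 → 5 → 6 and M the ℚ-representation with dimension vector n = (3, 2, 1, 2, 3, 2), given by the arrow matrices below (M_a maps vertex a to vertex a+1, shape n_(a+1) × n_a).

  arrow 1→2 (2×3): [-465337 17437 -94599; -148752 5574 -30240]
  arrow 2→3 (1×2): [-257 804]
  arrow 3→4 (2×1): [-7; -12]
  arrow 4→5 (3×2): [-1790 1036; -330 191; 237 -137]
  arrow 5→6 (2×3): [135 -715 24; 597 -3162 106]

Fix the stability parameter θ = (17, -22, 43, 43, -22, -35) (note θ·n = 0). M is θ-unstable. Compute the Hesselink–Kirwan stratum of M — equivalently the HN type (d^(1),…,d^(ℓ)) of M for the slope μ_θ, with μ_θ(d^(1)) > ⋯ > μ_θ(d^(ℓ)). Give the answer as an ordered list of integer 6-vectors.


Interval decomposition of M: I[1,1], I[1,2], I[1,5], I[4,6], I[5,6].
HN type (ℓ=5): μ^(1)=64/3; μ^(2)=17; μ^(3)=-5/2; μ^(4)=-14/3; μ^(5)=-57/2

((0, 0, 1, 1, 1, 0); (1, 0, 0, 0, 0, 0); (2, 2, 0, 0, 0, 0); (0, 0, 0, 1, 1, 1); (0, 0, 0, 0, 1, 1))


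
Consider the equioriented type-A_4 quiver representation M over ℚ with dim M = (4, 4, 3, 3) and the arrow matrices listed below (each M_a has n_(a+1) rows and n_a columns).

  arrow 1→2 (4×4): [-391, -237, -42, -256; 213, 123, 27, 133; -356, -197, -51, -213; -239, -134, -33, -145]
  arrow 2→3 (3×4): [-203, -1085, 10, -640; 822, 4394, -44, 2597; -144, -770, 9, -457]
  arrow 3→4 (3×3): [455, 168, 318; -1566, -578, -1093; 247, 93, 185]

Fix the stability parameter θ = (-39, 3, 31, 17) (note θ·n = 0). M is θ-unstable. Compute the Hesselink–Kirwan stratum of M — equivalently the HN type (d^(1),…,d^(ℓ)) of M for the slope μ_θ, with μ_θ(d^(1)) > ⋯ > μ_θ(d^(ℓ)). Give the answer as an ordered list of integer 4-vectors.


Interval decomposition of M: I[1,1], I[1,4]^3, I[2,2].
HN type (ℓ=3): μ^(1)=24; μ^(2)=3; μ^(3)=-39

((0, 0, 3, 3); (0, 4, 0, 0); (4, 0, 0, 0))


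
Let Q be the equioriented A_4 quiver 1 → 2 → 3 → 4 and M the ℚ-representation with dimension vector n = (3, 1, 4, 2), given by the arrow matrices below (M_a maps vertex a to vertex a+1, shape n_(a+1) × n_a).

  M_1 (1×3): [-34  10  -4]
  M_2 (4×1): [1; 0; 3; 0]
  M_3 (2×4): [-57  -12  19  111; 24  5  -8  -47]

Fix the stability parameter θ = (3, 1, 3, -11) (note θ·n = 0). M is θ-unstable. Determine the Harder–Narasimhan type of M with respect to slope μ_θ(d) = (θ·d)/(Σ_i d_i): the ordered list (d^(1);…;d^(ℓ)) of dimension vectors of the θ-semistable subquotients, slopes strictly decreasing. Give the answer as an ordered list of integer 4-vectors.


Via rank(M_{q-1}∘⋯∘M_p): M ≅ I[1,1]^2, I[1,3], I[3,3], I[3,4]^2.
μ_θ-semistable layers: μ^(1)=3; μ^(2)=2; μ^(3)=-4

((2, 0, 2, 0); (1, 1, 0, 0); (0, 0, 2, 2))


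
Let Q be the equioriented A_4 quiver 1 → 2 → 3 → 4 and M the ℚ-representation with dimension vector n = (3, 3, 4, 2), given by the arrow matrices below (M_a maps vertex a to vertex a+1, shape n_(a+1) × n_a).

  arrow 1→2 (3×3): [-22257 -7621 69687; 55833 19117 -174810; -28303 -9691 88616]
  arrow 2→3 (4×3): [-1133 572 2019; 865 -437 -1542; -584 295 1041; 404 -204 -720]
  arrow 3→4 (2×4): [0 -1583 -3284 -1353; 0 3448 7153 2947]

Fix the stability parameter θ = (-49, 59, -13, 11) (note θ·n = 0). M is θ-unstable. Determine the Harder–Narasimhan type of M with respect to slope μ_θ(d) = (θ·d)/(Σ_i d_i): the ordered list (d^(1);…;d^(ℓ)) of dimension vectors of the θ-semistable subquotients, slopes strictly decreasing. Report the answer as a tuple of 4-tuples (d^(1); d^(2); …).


Interval decomposition of M: I[1,1], I[1,2], I[1,4], I[2,4], I[3,3]^2.
HN type (ℓ=4): μ^(1)=59; μ^(2)=19; μ^(3)=-13; μ^(4)=-49

((0, 1, 0, 0); (0, 2, 2, 2); (0, 0, 2, 0); (3, 0, 0, 0))


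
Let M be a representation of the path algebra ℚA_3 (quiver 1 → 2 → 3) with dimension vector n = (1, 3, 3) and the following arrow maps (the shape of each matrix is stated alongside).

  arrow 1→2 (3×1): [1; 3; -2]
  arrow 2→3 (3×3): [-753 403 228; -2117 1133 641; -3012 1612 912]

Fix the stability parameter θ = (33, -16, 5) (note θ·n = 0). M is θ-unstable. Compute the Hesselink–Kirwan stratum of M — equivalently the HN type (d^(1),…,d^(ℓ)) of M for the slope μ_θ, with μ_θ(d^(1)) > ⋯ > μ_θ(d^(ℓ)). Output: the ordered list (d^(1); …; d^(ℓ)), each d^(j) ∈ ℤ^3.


Interval decomposition of M: I[1,2], I[2,3]^2, I[3,3].
HN type (ℓ=3): μ^(1)=17/2; μ^(2)=5; μ^(3)=-16

((1, 1, 0); (0, 0, 3); (0, 2, 0))


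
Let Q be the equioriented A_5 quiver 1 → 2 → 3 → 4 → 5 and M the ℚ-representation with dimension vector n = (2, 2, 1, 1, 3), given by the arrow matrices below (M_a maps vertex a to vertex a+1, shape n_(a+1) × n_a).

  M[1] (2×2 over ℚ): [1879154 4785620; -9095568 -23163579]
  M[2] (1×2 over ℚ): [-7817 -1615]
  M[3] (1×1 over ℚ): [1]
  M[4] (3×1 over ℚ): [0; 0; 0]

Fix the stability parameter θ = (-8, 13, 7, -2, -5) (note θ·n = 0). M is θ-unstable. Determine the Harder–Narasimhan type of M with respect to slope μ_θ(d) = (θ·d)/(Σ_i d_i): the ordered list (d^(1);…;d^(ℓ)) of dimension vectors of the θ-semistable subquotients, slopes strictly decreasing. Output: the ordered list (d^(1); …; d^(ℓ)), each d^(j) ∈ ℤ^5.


Via rank(M_{q-1}∘⋯∘M_p): M ≅ I[1,2], I[1,4], I[5,5]^3.
μ_θ-semistable layers: μ^(1)=13; μ^(2)=6; μ^(3)=-5; μ^(4)=-8

((0, 1, 0, 0, 0); (0, 1, 1, 1, 0); (0, 0, 0, 0, 3); (2, 0, 0, 0, 0))


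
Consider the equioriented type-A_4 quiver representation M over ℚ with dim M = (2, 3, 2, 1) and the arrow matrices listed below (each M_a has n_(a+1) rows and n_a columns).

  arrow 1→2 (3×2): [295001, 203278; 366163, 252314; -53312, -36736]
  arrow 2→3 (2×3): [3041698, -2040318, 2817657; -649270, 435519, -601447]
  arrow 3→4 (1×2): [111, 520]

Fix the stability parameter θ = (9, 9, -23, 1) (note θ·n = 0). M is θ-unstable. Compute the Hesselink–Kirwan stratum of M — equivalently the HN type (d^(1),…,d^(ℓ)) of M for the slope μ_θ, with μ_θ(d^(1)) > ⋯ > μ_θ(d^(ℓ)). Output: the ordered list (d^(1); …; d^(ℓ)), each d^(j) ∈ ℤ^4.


Interval decomposition of M: I[1,1], I[1,3], I[2,2], I[2,4].
HN type (ℓ=4): μ^(1)=9; μ^(2)=1; μ^(3)=-5/3; μ^(4)=-7

((1, 1, 0, 0); (0, 0, 0, 1); (1, 1, 1, 0); (0, 1, 1, 0))


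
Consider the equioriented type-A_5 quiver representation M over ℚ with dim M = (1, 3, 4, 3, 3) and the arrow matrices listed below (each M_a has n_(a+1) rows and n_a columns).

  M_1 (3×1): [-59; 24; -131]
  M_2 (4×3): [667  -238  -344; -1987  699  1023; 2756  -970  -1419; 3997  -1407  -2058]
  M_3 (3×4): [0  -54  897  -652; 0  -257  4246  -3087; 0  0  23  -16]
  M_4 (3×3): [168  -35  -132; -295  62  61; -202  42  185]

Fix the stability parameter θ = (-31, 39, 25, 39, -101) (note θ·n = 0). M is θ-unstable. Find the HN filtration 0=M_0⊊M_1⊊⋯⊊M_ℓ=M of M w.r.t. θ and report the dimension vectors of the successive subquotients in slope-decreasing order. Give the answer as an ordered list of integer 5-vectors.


Barcode: M ≅ I[1,5], I[2,3], I[2,5], I[3,5]. HN layers by μ_θ (4 steps, strictly decreasing):
  μ^(1)=32; μ^(2)=1/2; μ^(3)=-37/3; μ^(4)=-31

((0, 1, 1, 0, 0); (0, 2, 2, 2, 2); (0, 0, 1, 1, 1); (1, 0, 0, 0, 0))


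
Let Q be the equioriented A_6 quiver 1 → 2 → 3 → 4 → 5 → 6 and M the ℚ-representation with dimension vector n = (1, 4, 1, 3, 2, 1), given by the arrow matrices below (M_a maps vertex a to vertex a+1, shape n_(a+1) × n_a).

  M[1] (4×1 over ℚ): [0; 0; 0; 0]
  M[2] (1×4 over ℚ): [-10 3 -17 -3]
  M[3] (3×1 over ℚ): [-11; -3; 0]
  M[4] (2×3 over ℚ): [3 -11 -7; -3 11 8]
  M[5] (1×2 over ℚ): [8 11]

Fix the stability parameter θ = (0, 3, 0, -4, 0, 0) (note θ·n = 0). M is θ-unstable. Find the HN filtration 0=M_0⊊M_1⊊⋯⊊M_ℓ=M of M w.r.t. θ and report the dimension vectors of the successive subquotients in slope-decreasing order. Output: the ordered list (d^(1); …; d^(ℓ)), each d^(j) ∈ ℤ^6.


Via rank(M_{q-1}∘⋯∘M_p): M ≅ I[1,1], I[2,2]^3, I[2,4], I[4,5], I[4,6].
μ_θ-semistable layers: μ^(1)=3; μ^(2)=0; μ^(3)=-1/3; μ^(4)=-4

((0, 3, 0, 0, 0, 0); (1, 0, 0, 0, 2, 1); (0, 1, 1, 1, 0, 0); (0, 0, 0, 2, 0, 0))


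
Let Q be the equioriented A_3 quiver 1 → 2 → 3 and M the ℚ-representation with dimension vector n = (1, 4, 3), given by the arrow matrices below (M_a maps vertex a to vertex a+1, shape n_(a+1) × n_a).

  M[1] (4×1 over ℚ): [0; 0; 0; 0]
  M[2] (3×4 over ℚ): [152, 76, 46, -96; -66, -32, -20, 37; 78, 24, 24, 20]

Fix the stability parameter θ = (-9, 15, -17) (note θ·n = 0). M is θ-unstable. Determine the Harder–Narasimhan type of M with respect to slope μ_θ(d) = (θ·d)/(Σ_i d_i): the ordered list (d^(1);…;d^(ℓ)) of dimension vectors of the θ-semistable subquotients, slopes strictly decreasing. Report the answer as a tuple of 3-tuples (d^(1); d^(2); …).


Via rank(M_{q-1}∘⋯∘M_p): M ≅ I[1,1], I[2,2], I[2,3]^3.
μ_θ-semistable layers: μ^(1)=15; μ^(2)=-1; μ^(3)=-9

((0, 1, 0); (0, 3, 3); (1, 0, 0))


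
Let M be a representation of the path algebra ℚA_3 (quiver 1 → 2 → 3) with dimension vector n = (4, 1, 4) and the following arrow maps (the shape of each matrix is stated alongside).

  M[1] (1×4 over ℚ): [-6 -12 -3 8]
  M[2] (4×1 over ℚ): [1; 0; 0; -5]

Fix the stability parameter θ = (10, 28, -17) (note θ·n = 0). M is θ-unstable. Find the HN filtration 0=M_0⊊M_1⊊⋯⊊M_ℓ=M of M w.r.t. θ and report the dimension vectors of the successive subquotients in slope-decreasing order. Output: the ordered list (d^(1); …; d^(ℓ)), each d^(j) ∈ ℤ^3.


Via rank(M_{q-1}∘⋯∘M_p): M ≅ I[1,1]^3, I[1,3], I[3,3]^3.
μ_θ-semistable layers: μ^(1)=10; μ^(2)=7; μ^(3)=-17

((3, 0, 0); (1, 1, 1); (0, 0, 3))


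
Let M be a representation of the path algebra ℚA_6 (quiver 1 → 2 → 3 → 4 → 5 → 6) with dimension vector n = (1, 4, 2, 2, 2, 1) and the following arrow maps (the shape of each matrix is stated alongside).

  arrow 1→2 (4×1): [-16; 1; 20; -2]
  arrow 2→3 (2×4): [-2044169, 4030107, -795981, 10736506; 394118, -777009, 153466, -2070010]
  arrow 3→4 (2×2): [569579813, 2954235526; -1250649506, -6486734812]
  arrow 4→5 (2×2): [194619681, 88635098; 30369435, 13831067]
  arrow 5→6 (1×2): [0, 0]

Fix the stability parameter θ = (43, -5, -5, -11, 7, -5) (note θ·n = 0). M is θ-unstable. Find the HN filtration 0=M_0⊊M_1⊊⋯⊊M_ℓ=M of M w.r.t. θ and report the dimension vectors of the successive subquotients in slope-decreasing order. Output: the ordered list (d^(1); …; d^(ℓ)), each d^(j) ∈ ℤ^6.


Barcode: M ≅ I[1,5], I[2,2]^2, I[2,3], I[4,5], I[6,6]. HN layers by μ_θ (4 steps, strictly decreasing):
  μ^(1)=7; μ^(2)=11/2; μ^(3)=-5; μ^(4)=-11

((0, 0, 0, 0, 2, 0); (1, 1, 1, 1, 0, 0); (0, 3, 1, 0, 0, 1); (0, 0, 0, 1, 0, 0))


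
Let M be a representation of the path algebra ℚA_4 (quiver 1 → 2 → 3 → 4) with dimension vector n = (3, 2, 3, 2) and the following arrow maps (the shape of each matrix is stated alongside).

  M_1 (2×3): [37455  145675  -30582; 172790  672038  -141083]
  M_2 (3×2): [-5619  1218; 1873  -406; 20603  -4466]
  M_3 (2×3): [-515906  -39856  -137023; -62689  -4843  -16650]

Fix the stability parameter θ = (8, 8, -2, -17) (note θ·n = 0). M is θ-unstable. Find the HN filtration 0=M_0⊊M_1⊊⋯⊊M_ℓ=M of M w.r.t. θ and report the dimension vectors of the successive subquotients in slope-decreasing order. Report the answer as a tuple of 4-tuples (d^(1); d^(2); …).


Interval decomposition of M: I[1,1], I[1,2], I[1,4], I[3,3], I[3,4].
HN type (ℓ=4): μ^(1)=8; μ^(2)=-3/4; μ^(3)=-2; μ^(4)=-19/2

((2, 1, 0, 0); (1, 1, 1, 1); (0, 0, 1, 0); (0, 0, 1, 1))


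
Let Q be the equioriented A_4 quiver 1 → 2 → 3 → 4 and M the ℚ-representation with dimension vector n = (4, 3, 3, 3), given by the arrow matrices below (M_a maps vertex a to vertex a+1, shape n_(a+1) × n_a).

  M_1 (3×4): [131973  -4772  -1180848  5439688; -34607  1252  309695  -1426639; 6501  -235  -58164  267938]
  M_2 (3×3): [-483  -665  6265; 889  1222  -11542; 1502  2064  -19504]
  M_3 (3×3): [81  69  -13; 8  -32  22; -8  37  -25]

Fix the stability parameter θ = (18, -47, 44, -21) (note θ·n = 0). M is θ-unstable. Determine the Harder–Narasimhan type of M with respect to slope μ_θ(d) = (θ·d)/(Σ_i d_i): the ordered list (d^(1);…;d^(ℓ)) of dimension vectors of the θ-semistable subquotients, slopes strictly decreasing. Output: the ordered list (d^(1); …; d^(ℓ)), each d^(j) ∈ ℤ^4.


Interval decomposition of M: I[1,1], I[1,2], I[1,4]^2, I[3,4].
HN type (ℓ=3): μ^(1)=18; μ^(2)=23/2; μ^(3)=-29/2

((1, 0, 0, 0); (0, 0, 3, 3); (3, 3, 0, 0))


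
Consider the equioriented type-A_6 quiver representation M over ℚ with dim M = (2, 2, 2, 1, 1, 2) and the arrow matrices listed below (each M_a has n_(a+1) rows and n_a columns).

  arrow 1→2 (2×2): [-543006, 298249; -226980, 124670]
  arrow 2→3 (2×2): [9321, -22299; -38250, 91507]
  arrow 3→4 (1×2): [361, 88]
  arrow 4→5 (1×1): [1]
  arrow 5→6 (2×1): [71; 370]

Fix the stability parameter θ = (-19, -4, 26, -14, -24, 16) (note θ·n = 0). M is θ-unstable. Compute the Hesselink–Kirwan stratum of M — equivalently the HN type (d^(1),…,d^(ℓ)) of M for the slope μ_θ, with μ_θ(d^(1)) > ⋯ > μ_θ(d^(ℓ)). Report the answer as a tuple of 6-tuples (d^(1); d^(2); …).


Barcode: M ≅ I[1,1], I[1,6], I[2,3], I[6,6]. HN layers by μ_θ (4 steps, strictly decreasing):
  μ^(1)=26; μ^(2)=16; μ^(3)=-4; μ^(4)=-19

((0, 0, 1, 0, 0, 0); (0, 0, 0, 0, 0, 2); (0, 2, 1, 1, 1, 0); (2, 0, 0, 0, 0, 0))


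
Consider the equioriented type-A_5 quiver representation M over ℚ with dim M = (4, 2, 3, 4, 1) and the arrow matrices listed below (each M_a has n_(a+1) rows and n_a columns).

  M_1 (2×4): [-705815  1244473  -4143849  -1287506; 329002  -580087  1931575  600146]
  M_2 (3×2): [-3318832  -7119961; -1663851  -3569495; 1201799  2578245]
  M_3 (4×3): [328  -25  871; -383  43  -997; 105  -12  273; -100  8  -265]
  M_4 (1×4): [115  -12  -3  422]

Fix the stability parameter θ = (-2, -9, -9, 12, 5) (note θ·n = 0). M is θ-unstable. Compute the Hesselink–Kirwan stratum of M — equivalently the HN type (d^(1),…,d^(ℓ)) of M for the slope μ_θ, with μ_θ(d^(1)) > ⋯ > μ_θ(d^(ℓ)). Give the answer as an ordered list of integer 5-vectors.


Barcode: M ≅ I[1,1]^2, I[1,4], I[1,5], I[3,4], I[4,4]. HN layers by μ_θ (5 steps, strictly decreasing):
  μ^(1)=12; μ^(2)=17/2; μ^(3)=-2; μ^(4)=-20/3; μ^(5)=-9

((0, 0, 0, 3, 0); (0, 0, 0, 1, 1); (2, 0, 0, 0, 0); (2, 2, 2, 0, 0); (0, 0, 1, 0, 0))


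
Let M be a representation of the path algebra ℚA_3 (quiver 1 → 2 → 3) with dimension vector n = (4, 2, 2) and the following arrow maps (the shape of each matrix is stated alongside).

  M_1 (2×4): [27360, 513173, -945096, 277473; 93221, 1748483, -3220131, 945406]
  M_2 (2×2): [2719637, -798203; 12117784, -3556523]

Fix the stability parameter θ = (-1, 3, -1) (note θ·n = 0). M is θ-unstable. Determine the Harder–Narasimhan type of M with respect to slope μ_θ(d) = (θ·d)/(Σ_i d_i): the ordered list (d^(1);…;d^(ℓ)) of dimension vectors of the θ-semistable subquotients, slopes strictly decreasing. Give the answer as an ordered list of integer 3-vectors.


Barcode: M ≅ I[1,1]^2, I[1,3]^2. HN layers by μ_θ (2 steps, strictly decreasing):
  μ^(1)=1; μ^(2)=-1

((0, 2, 2); (4, 0, 0))


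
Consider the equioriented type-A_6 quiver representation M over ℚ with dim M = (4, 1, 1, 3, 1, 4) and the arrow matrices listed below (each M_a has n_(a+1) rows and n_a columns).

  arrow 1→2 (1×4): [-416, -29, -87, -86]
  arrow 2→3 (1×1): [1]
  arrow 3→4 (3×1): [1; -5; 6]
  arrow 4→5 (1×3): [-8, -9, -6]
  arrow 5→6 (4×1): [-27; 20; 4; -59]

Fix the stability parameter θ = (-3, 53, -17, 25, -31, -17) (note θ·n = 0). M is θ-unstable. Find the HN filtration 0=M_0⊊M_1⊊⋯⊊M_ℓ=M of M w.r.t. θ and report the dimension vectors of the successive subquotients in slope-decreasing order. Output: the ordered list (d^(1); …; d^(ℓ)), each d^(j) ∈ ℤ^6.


Via rank(M_{q-1}∘⋯∘M_p): M ≅ I[1,1]^3, I[1,6], I[4,4]^2, I[6,6]^3.
μ_θ-semistable layers: μ^(1)=25; μ^(2)=13/5; μ^(3)=-3; μ^(4)=-17

((0, 0, 0, 2, 0, 0); (0, 1, 1, 1, 1, 1); (4, 0, 0, 0, 0, 0); (0, 0, 0, 0, 0, 3))


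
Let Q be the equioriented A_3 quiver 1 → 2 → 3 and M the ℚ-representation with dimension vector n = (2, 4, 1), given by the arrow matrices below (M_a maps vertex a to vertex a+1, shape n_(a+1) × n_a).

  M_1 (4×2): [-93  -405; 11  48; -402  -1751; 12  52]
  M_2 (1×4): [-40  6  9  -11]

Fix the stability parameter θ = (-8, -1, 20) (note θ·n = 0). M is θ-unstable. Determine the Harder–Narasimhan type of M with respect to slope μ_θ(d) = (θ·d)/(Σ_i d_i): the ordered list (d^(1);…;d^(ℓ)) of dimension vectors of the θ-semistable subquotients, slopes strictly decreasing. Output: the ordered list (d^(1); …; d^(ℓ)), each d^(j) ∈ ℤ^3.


Barcode: M ≅ I[1,2], I[1,3], I[2,2]^2. HN layers by μ_θ (3 steps, strictly decreasing):
  μ^(1)=20; μ^(2)=-1; μ^(3)=-8

((0, 0, 1); (0, 4, 0); (2, 0, 0))


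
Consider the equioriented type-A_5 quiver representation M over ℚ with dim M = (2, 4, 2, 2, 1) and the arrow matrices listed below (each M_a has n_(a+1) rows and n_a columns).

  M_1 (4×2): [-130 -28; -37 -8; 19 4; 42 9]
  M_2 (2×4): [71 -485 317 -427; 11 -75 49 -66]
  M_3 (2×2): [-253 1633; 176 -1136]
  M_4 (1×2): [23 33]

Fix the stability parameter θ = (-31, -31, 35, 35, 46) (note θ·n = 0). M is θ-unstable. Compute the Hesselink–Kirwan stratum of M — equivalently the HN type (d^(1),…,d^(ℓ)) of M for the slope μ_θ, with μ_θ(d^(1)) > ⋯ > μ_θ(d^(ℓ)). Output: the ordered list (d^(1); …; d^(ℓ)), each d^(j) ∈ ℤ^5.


Barcode: M ≅ I[1,3], I[1,5], I[2,2]^2, I[4,4]. HN layers by μ_θ (3 steps, strictly decreasing):
  μ^(1)=46; μ^(2)=35; μ^(3)=-31

((0, 0, 0, 0, 1); (0, 0, 2, 2, 0); (2, 4, 0, 0, 0))


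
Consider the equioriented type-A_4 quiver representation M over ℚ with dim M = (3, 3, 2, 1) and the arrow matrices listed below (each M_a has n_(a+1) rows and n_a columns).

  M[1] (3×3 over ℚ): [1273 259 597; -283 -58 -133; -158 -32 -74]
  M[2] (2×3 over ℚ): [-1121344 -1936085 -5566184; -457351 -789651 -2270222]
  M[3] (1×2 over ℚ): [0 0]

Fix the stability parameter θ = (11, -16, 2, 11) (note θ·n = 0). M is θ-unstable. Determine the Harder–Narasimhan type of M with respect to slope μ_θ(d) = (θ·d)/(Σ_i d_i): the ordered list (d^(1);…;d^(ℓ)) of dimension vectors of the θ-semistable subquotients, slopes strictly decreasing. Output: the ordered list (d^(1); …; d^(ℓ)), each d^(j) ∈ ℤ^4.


Interval decomposition of M: I[1,1], I[1,3]^2, I[2,2], I[4,4].
HN type (ℓ=4): μ^(1)=11; μ^(2)=2; μ^(3)=-5/2; μ^(4)=-16

((1, 0, 0, 1); (0, 0, 2, 0); (2, 2, 0, 0); (0, 1, 0, 0))


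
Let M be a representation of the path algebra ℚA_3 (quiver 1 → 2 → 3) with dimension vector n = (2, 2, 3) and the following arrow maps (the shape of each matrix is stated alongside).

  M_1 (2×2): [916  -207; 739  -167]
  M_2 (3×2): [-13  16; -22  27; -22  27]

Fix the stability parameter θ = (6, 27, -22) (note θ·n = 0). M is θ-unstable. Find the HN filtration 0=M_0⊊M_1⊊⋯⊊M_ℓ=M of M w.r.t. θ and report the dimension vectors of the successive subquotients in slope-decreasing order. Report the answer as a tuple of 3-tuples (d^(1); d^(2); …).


Interval decomposition of M: I[1,3]^2, I[3,3].
HN type (ℓ=2): μ^(1)=11/3; μ^(2)=-22

((2, 2, 2); (0, 0, 1))


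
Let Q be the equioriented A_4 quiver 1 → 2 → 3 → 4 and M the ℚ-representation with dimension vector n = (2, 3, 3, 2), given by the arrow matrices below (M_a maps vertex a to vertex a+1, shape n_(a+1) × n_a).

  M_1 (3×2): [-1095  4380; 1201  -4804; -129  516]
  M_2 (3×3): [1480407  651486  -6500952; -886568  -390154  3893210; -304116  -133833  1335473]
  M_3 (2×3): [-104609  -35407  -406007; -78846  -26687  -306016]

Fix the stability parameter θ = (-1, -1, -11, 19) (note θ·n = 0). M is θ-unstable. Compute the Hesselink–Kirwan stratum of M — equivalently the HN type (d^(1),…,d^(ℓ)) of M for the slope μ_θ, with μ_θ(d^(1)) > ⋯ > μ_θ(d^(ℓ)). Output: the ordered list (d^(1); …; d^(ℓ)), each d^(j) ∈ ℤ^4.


Barcode: M ≅ I[1,1], I[1,4], I[2,2], I[2,3], I[3,4]. HN layers by μ_θ (5 steps, strictly decreasing):
  μ^(1)=19; μ^(2)=-1; μ^(3)=-13/3; μ^(4)=-6; μ^(5)=-11

((0, 0, 0, 2); (1, 1, 0, 0); (1, 1, 1, 0); (0, 1, 1, 0); (0, 0, 1, 0))


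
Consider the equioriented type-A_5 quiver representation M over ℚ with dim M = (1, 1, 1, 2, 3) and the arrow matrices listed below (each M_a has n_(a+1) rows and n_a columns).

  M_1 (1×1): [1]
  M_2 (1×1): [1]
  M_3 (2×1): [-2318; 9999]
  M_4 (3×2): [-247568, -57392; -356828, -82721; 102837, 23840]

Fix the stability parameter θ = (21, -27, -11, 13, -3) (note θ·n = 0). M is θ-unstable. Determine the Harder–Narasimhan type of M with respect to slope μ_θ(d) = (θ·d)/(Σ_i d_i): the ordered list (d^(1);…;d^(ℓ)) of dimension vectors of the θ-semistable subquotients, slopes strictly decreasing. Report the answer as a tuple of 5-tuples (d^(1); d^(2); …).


Barcode: M ≅ I[1,5], I[4,5], I[5,5]. HN layers by μ_θ (3 steps, strictly decreasing):
  μ^(1)=5; μ^(2)=-3; μ^(3)=-17/3

((0, 0, 0, 2, 2); (0, 0, 0, 0, 1); (1, 1, 1, 0, 0))
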